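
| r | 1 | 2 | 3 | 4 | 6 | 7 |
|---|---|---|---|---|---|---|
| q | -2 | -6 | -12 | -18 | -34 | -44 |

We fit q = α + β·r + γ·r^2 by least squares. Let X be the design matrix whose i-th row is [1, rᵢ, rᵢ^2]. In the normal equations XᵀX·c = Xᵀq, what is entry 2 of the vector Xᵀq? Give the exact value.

Entry 2 ↔ basis r, so (Xᵀq)_{2} = Σᵢ (r)·qᵢ = (1)·(-2) + (2)·(-6) + (3)·(-12) + (4)·(-18) + (6)·(-34) + (7)·(-44) = -634.

-634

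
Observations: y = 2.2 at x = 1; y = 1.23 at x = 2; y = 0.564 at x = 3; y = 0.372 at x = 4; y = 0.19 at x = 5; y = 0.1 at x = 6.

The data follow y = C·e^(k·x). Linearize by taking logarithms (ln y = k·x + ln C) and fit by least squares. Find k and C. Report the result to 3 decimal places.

Let Y = ln y. Fitting Y = k·x + ln C by least squares:
Over the data: Σx = 21.0000, Σ(x)² = 91.0000, Σln y = -4.5294, Σx·ln y = -26.5902.
Normal system: [[91.0000, 21.0000]; [21.0000, 6]]·[k, ln C]ᵀ = [-26.5902, -4.5294]ᵀ.
Δ = 91.0000·6 − (21.0000)² = 105.0000; k = (-26.5902·6 − 21.0000·-4.5294)/105.0000 = -0.61356, ln C = (91.0000·-4.5294 − 21.0000·-26.5902)/105.0000 = 1.39256, so C = exp(1.39256) = 4.02514.

k = -0.614, C = 4.025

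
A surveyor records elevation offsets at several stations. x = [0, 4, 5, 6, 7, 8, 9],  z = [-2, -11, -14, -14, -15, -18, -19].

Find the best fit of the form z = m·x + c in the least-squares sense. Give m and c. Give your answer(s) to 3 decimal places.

With design matrix M, MᵀM = [[271, 39]; [39, 7]] and Mᵀz = [-618, -93]ᵀ.
Eliminating c: 7·(row 1) − 39·(row 2) gives 376·m = 7·(-618) − 39·(-93) = -699, so m = -699/376.
Then c = ((-93) − 39·(-699/376))/7 = -1101/376.

m = -1.859, c = -2.928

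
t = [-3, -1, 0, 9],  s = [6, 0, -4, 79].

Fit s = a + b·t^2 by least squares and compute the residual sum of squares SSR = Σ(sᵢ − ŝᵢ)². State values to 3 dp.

Normal-equation sums: Σ1 = 4, Σt^2 = 91, Σt^2·t^2 = 6643.
And Σs = 81, Σt^2·s = 6453.
Normal equations: [[4, 91]; [91, 6643]]·[a, b]ᵀ = [81, 6453]ᵀ.
Determinant 4·6643 − 91² = 18291.
a = (81·6643 − 91·6453)/18291 = -180/67; b = (4·6453 − 91·81)/18291 = 6147/6097.
Residuals: -2361/6097, 10233/6097, -88/67, 136/6097; SSR = 28610/6097.

SSR = 4.692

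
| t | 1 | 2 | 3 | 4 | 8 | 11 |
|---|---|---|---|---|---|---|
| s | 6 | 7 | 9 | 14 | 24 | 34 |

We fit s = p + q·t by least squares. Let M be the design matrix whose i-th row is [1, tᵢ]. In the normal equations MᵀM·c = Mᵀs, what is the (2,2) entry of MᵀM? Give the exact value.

215

Row 2 ↔ basis t, column 2 ↔ basis t, so (MᵀM)_{2,2} = Σᵢ (t)·(t) = (1)·(1) + (2)·(2) + (3)·(3) + (4)·(4) + (8)·(8) + (11)·(11) = 215.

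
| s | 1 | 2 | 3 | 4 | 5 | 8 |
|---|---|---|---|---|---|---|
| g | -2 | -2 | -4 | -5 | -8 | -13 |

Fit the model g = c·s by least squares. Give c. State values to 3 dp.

c = -1.529

Normal-equation sums: Σs·s = 119.
And Σs·g = -182.
c = (-182)/119 = -1.52941.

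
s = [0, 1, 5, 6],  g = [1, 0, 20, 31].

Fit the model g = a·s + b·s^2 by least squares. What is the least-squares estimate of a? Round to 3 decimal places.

a = -1.355

The normal system MᵀM·[a, b]ᵀ = Mᵀg is [[62, 342]; [342, 1922]]·[a, b]ᵀ = [286, 1616]ᵀ.
Eliminating b: 1922·(row 1) − 342·(row 2) gives 2200·a = 1922·286 − 342·1616 = -2980, so a = -149/110.
Then b = (1616 − 342·(-149/110))/1922 = 119/110.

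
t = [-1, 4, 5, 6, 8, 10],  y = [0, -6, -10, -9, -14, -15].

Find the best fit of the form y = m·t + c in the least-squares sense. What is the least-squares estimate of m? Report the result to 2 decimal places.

AᵀA·[m, c]ᵀ = Aᵀy reads: 242·m + 32·c = -390;  32·m + 6·c = -54.
(Σt·t = 242, Σt = 32, Σ1 = 6, Σt·y = -390, Σy = -54.)
Eliminating c: 6·(row 1) − 32·(row 2) gives 428·m = 6·(-390) − 32·(-54) = -612, so m = -153/107.
Then c = ((-54) − 32·(-153/107))/6 = -147/107.

m = -1.43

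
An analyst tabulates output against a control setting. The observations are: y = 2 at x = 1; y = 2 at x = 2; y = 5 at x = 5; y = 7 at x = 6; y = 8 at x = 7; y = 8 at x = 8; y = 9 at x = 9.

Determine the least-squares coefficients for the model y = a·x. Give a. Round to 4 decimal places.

a = 1.0538

Sums needed: Σx·x = 260.
Moment sums: Σx·y = 274.
AᵀA·[a]ᵀ = Aᵀy becomes [[260]]·[a]ᵀ = [274]ᵀ.
Hence a = 274 / 260 ≈ 1.05385.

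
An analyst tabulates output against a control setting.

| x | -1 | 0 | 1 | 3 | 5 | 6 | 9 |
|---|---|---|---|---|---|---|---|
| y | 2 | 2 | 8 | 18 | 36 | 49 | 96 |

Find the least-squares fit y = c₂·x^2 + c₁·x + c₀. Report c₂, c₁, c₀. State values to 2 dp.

c₂ = 0.90, c₁ = 2.22, c₀ = 3.25

From the data, Σx^2·x^2 = 8565, Σx^2·x = 1097, Σx^2 = 153, Σx·x = 153, Σx = 23, Σ1 = 7.
Moment sums: Σx^2·y = 10612, Σx·y = 1398, Σy = 211.
So AᵀA·[c₂, c₁, c₀]ᵀ = Aᵀy: [[8565, 1097, 153]; [1097, 153, 23]; [153, 23, 7]]·[c₂, c₁, c₀]ᵀ = [10612, 1398, 211]ᵀ.
Inverting the 3×3 Gram matrix, [c₂, c₁, c₀]ᵀ = [160233/178738, 396947/178738, 290592/89369]ᵀ.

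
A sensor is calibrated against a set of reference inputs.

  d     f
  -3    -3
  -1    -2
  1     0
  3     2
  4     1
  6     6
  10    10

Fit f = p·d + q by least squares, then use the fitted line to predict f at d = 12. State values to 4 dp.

f̂ = 11.3134

Sums needed: Σd·d = 172, Σd = 20, Σ1 = 7.
Moment sums: Σd·f = 157, Σf = 14.
AᵀA·[p, q]ᵀ = Aᵀf becomes [[172, 20]; [20, 7]]·[p, q]ᵀ = [157, 14]ᵀ.
Determinant 172·7 − 20² = 804.
p = (157·7 − 20·14)/804 = 273/268; q = (172·14 − 20·157)/804 = -61/67.
At d = 12: f̂ = (273/268)·(12) + (-61/67)·(1) = 758/67.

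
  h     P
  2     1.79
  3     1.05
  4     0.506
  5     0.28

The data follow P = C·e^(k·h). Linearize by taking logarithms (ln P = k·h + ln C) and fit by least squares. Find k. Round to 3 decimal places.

k = -0.630

Let Y = ln P. Fitting Y = k·h + ln C by least squares:
Σh = 14.0000, Σ(h)² = 54.0000, Σln P = -1.3232, Σh·ln P = -7.7789.
Normal system: [[54.0000, 14.0000]; [14.0000, 4]]·[k, ln C]ᵀ = [-7.7789, -1.3232]ᵀ.
Δ = 54.0000·4 − (14.0000)² = 20.0000; k = (-7.7789·4 − 14.0000·-1.3232)/20.0000 = -0.62956, ln C = (54.0000·-1.3232 − 14.0000·-7.7789)/20.0000 = 1.87265.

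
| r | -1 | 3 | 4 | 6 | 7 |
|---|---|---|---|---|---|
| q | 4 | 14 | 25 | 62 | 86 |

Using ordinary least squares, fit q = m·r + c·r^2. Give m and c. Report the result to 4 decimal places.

AᵀA·[m, c]ᵀ = Aᵀq reads: 111·m + 649·c = 1112;  649·m + 4035·c = 6976.
Δ = 111·4035 − 649² = 26684.
m = (1112·4035 − 649·6976)/26684 = -10126/6671; c = (111·6976 − 649·1112)/26684 = 13162/6671.

m = -1.5179, c = 1.9730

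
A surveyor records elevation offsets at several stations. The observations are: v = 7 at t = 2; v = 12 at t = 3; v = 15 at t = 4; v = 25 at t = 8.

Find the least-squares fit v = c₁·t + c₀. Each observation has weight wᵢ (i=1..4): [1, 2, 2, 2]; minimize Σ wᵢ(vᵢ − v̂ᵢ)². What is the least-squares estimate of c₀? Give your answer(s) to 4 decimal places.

From the data, Σwᵢ·t·t = 182, Σwᵢ·t = 32, Σwᵢ·1 = 7.
Moment sums: Σwᵢ·t·v = 606, Σwᵢ·v = 111.
Normal equations: [[182, 32]; [32, 7]]·[c₁, c₀]ᵀ = [606, 111]ᵀ.
det = 182·7 − 32² = 250.
c₁ = (606·7 − 32·111)/250 = 69/25; c₀ = (182·111 − 32·606)/250 = 81/25.

c₀ = 3.2400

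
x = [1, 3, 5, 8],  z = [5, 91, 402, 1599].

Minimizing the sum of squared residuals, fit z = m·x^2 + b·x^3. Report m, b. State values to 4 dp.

AᵀA·[m, b]ᵀ = Aᵀz reads: 4803·m + 36137·b = 113210;  36137·m + 278499·b = 871400.
Eliminating b: 278499·(row 1) − 36137·(row 2) gives 31747928·m = 278499·113210 − 36137·871400 = 39089990, so m = 19544995/15873964.
Then b = (871400 − 36137·(19544995/15873964))/278499 = 47132215/15873964.

m = 1.2313, b = 2.9692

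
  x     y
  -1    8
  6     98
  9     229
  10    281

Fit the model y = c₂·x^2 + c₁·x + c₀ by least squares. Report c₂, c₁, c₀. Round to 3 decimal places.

AᵀA·[c₂, c₁, c₀]ᵀ = Aᵀy reads: 17858·c₂ + 1944·c₁ + 218·c₀ = 50185;  1944·c₂ + 218·c₁ + 24·c₀ = 5451;  218·c₂ + 24·c₁ + 4·c₀ = 616.
Row-reducing yields c₂ = 56591/18901, c₁ = -76233/37802, c₀ = 110487/37802.

c₂ = 2.994, c₁ = -2.017, c₀ = 2.923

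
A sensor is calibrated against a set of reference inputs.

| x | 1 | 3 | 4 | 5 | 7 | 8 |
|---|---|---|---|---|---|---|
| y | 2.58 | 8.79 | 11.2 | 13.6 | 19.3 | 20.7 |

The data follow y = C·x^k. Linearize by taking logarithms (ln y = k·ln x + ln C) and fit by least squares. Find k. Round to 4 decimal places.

k = 1.0089

Let Y = ln y. Fitting Y = k·ln x + ln C by least squares:
Sums: Σln x = 8.1197, Σ(ln x)² = 13.8297, Σln y = 14.1376, Σln x·ln y = 21.9990.
Normal system: [[13.8297, 8.1197]; [8.1197, 6]]·[k, ln C]ᵀ = [21.9990, 14.1376]ᵀ.
Slope k = (n·Σln x·ln y − Σln x·Σln y)/(n·Σ(ln x)² − (Σln x)²) = (6·21.9990 − 8.1197·14.1376)/17.0487 = 1.00890; ln C = (Σln y − k·Σln x)/n = 0.99094.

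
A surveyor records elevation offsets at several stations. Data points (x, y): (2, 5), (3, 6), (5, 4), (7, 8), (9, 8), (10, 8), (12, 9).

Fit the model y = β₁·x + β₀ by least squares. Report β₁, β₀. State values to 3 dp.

With design matrix A, AᵀA = [[412, 48]; [48, 7]] and Aᵀy = [364, 48]ᵀ.
Determinant 412·7 − 48² = 580.
β₁ = (364·7 − 48·48)/580 = 61/145; β₀ = (412·48 − 48·364)/580 = 576/145.

β₁ = 0.421, β₀ = 3.972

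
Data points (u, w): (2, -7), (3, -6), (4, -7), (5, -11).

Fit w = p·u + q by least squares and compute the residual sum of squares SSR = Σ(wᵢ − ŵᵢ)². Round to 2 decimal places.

From the data, Σu·u = 54, Σu = 14, Σ1 = 4.
Right-hand side: Σu·w = -115, Σw = -31.
So XᵀX·[p, q]ᵀ = Xᵀw: [[54, 14]; [14, 4]]·[p, q]ᵀ = [-115, -31]ᵀ.
det = 54·4 − 14² = 20.
p = ((-115)·4 − 14·(-31))/20 = -13/10; q = (54·(-31) − 14·(-115))/20 = -16/5.
Residuals: -6/5, 11/10, 7/5, -13/10; SSR = 63/10.

SSR = 6.30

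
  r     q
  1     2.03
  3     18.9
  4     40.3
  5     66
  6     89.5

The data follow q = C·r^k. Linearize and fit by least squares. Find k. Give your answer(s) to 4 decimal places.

With ln qᵢ as the transformed response and ln rᵢ as the regressor:
Σln r = 5.8861, Σ(ln r)² = 8.9295, Σln q = 16.0274, Σln r·ln q = 23.1488.
Equations: 8.9295·k + 5.8861·ln C = 23.1488;  5.8861·k + 5·ln C = 16.0274.
Solving (det = 10.0010): k = 2.14026, ln C = 0.68593.

k = 2.1403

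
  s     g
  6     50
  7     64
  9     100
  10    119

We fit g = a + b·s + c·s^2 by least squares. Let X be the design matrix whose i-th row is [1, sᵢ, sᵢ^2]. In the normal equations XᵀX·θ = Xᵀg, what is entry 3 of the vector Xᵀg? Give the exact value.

Entry 3 ↔ basis s^2, so (Xᵀg)_{3} = Σᵢ (s^2)·gᵢ = (36)·(50) + (49)·(64) + (81)·(100) + (100)·(119) = 24936.

24936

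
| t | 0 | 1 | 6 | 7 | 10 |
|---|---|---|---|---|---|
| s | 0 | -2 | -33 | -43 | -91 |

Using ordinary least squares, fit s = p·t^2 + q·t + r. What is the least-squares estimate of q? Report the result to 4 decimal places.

Normal-equation sums: Σt^2·t^2 = 13698, Σt^2·t = 1560, Σt^2 = 186, Σt·t = 186, Σt = 24, Σ1 = 5.
Right-hand side: Σt^2·s = -12397, Σt·s = -1411, Σs = -169.
Row-reducing yields p = -27013/28986, q = 9001/28986, r = -3008/4831.

q = 0.3105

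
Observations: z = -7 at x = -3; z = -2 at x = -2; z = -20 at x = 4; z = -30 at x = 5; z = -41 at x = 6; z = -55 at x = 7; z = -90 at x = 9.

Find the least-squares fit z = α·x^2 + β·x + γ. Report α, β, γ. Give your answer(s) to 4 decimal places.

α = -1.0152, β = -0.8234, γ = -0.0348

From the data, Σx^2·x^2 = 11236, Σx^2·x = 1442, Σx^2 = 220, Σx·x = 220, Σx = 26, Σ1 = 7.
For Mᵀz: Σx^2·z = -12602, Σx·z = -1646, Σz = -245.
Row-reducing yields α = -3136/3089, β = -68677/83403, γ = -2899/83403.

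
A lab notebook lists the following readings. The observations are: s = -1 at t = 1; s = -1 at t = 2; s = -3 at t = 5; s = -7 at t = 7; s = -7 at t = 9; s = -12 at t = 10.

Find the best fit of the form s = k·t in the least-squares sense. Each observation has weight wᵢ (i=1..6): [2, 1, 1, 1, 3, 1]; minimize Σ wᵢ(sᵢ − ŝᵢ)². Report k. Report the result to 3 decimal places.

k = -0.891

Sums needed: Σwᵢ·t·t = 423.
For AᵀWs: Σwᵢ·t·s = -377.
k = (-377)/423 = -0.891253.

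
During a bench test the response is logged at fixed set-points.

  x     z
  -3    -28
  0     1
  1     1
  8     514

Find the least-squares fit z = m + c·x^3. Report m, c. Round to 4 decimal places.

m = 0.0184, c = 1.0040

MᵀM·[m, c]ᵀ = Mᵀz reads: 4·m + 486·c = 488;  486·m + 262874·c = 263925.
(Σ1 = 4, Σx^3 = 486, Σx^3·x^3 = 262874, Σz = 488, Σx^3·z = 263925.)
Eliminating c: 262874·(row 1) − 486·(row 2) gives 815300·m = 262874·488 − 486·263925 = 14962, so m = 7481/407650.
Then c = (263925 − 486·(7481/407650))/262874 = 204633/203825.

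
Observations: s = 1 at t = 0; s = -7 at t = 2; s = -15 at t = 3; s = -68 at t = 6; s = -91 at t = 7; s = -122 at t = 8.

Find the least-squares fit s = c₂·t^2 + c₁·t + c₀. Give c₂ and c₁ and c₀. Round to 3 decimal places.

c₂ = -1.963, c₁ = 0.438, c₀ = 0.762

Setting ∂/∂c₂ … = 0 gives: 7890·c₂ + 1106·c₁ + 162·c₀ = -14878;  1106·c₂ + 162·c₁ + 26·c₀ = -2080;  162·c₂ + 26·c₁ + 6·c₀ = -302.
(Σt^2·t^2 = 7890, Σt^2·t = 1106, Σt^2 = 162, Σt·t = 162, Σt = 26, Σ1 = 6, Σt^2·s = -14878, Σt·s = -2080, Σs = -302.)
Row-reducing yields c₂ = -7537/3840, c₁ = 561/1280, c₀ = 1463/1920.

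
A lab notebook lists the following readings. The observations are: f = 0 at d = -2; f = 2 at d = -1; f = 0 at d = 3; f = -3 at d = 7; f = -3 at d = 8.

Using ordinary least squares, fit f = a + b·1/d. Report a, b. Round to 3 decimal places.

AᵀA·[a, b]ᵀ = Aᵀf reads: 5·a + (-151/168)·b = -4;  (-151/168)·a + (39433/28224)·b = -157/56.
det = 5·(39433/28224) − (-151/168)² = 43591/7056.
a = ((-4)·(39433/28224) − (-151/168)·(-157/56))/(43591/7056) = -228853/174364; b = (5·(-157/56) − (-151/168)·(-4))/(43591/7056) = -124278/43591.

a = -1.313, b = -2.851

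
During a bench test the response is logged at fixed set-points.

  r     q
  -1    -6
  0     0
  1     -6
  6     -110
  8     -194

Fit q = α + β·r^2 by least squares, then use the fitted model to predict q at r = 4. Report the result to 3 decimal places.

The normal system AᵀA·[α, β]ᵀ = Aᵀq is [[5, 102]; [102, 5394]]·[α, β]ᵀ = [-316, -16388]ᵀ.
Determinant 5·5394 − 102² = 16566.
α = ((-316)·5394 − 102·(-16388))/16566 = -5488/2761; β = (5·(-16388) − 102·(-316))/16566 = -24854/8283.
At r = 4: q̂ = (-5488/2761)·(1) + (-24854/8283)·(16) = -37648/753.

q̂ = -49.997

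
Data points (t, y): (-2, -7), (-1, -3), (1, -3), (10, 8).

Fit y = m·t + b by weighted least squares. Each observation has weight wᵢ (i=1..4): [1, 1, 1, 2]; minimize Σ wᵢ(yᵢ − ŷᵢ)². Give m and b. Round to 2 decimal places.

MᵀWM·[m, b]ᵀ = MᵀWy reads: 206·m + 18·b = 174;  18·m + 5·b = 3.
(Σwᵢ·t·t = 206, Σwᵢ·t = 18, Σwᵢ·1 = 5, Σwᵢ·t·y = 174, Σwᵢ·y = 3.)
Determinant 206·5 − 18² = 706.
m = (174·5 − 18·3)/706 = 408/353; b = (206·3 − 18·174)/706 = -1257/353.

m = 1.16, b = -3.56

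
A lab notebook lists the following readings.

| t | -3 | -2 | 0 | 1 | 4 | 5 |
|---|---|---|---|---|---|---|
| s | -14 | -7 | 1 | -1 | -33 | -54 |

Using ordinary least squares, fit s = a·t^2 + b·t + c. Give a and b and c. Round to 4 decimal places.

Normal-equation sums: Σt^2·t^2 = 979, Σt^2·t = 155, Σt^2 = 55, Σt·t = 55, Σt = 5, Σ1 = 6.
Moment sums: Σt^2·s = -2033, Σt·s = -347, Σs = -108.
AᵀA·[a, b, c]ᵀ = Aᵀs becomes [[979, 155, 55]; [155, 55, 5]; [55, 5, 6]]·[a, b, c]ᵀ = [-2033, -347, -108]ᵀ.
Solving the 3×3 system (Gaussian elimination) gives a = -7489/3666, b = -12257/18330, c = 784/611.

a = -2.0428, b = -0.6687, c = 1.2831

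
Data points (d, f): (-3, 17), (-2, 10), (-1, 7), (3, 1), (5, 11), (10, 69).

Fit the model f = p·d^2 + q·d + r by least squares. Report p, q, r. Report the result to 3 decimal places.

p = 0.946, q = -2.709, r = 1.244

AᵀA·[p, q, r]ᵀ = Aᵀf reads: 10804·p + 1116·q + 148·r = 7384;  1116·p + 148·q + 12·r = 670;  148·p + 12·q + 6·r = 115.
Inverting the 3×3 Gram matrix, [p, q, r]ᵀ = [76151/80480, -43601/16096, 12519/10060]ᵀ.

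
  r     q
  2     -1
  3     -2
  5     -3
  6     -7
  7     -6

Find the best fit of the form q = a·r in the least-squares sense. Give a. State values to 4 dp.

XᵀX·[a]ᵀ = Xᵀq reads: 123·a = -107.
(Σr·r = 123, Σr·q = -107.)
Hence a = -107 / 123 ≈ -0.869919.

a = -0.8699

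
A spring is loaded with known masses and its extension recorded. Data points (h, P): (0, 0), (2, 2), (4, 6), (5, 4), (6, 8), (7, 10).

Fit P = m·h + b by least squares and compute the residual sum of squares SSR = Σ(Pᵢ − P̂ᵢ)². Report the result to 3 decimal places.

SSR = 7.765

From the data, Σh·h = 130, Σh = 24, Σ1 = 6.
And Σh·P = 166, ΣP = 30.
Eliminating b: 6·(row 1) − 24·(row 2) gives 204·m = 6·166 − 24·30 = 276, so m = 23/17.
Then b = (30 − 24·(23/17))/6 = -7/17.
Residuals: 7/17, -5/17, 1, -40/17, 5/17, 16/17; SSR = 132/17.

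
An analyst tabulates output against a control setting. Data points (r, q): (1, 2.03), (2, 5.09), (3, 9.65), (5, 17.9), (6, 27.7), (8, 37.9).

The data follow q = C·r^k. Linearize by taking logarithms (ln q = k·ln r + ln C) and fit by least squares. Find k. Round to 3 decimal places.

With ln qᵢ as the transformed response and ln rᵢ as the regressor:
Over the data: Σln r = 7.2724, Σ(ln r)² = 11.8122, Σln q = 14.4435, Σln r·ln q = 21.7712.
Normal system: [[11.8122, 7.2724]; [7.2724, 6]]·[k, ln C]ᵀ = [21.7712, 14.4435]ᵀ.
Solving (det = 17.9853): k = 1.42277, ln C = 0.68275.

k = 1.423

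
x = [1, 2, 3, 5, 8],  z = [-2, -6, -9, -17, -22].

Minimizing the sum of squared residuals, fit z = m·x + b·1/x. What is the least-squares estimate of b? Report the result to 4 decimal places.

Sums needed: Σx·x = 103, Σx·1/x = 5, Σ1/x·1/x = 20401/14400.
For Mᵀz: Σx·z = -302, Σ1/x·z = -283/20.
MᵀM·[m, b]ᵀ = Mᵀz becomes [[103, 5]; [5, 20401/14400]]·[m, b]ᵀ = [-302, -283/20]ᵀ.
Determinant 103·(20401/14400) − 5² = 1741303/14400.
m = ((-302)·(20401/14400) − 5·(-283/20))/(1741303/14400) = -5142302/1741303; b = (103·(-283/20) − 5·(-302))/(1741303/14400) = 756720/1741303.

b = 0.4346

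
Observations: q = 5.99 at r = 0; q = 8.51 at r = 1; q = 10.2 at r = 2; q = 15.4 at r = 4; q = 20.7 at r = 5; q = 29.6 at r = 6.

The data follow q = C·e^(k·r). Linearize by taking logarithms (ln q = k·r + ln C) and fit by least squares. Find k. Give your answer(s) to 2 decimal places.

Let Y = ln q. Fitting Y = k·r + ln C by least squares:
AᵀA = [[82.0000, 18.0000]; [18.0000, 6]], rhs = [53.2008, 15.4060]ᵀ  (here Σr = 18.0000, Σ(r)² = 82.0000, Σln q = 15.4060, Σr·ln q = 53.2008).
Solving (det = 168.0000): k = 0.24939, ln C = 1.81951.

k = 0.25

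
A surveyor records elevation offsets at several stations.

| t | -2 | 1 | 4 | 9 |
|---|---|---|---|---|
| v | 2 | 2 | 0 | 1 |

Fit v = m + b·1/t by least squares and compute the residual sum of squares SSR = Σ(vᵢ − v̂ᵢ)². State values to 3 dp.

SSR = 2.749

Entries of MᵀM: Σ1 = 4, Σ1/t = 31/36, Σ1/t·1/t = 1717/1296.
Right-hand side: Σv = 5, Σ1/t·v = 10/9.
Normal equations: [[4, 31/36]; [31/36, 1717/1296]]·[m, b]ᵀ = [5, 10/9]ᵀ.
Δ = 4·(1717/1296) − (31/36)² = 1969/432.
m = (5·(1717/1296) − (31/36)·(10/9))/(1969/432) = 7345/5907; b = (4·(10/9) − (31/36)·5)/(1969/432) = 60/1969.
Residuals: 4559/5907, 4289/5907, -7390/5907, -486/1969; SSR = 16238/5907.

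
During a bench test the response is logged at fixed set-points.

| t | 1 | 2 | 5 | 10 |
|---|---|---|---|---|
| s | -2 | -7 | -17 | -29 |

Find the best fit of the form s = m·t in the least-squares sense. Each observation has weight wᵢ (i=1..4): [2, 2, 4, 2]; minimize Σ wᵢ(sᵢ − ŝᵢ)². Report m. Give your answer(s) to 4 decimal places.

Sums needed: Σwᵢ·t·t = 310.
Moment sums: Σwᵢ·t·s = -952.
m = (-952)/310 = -3.07097.

m = -3.0710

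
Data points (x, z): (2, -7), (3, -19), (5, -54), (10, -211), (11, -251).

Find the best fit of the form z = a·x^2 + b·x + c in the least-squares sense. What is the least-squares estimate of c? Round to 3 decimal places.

c = 6.272

Compute the Gram sums: Σx^2·x^2 = 25363, Σx^2·x = 2491, Σx^2 = 259, Σx·x = 259, Σx = 31, Σ1 = 5.
And Σx^2·z = -53020, Σx·z = -5212, Σz = -542.
So AᵀA·[a, b, c]ᵀ = Aᵀz: [[25363, 2491, 259]; [2491, 259, 31]; [259, 31, 5]]·[a, b, c]ᵀ = [-53020, -5212, -542]ᵀ.
Solving the 3×3 system (Gaussian elimination) gives a = -5677/3014, b = -8315/3014, c = 9452/1507.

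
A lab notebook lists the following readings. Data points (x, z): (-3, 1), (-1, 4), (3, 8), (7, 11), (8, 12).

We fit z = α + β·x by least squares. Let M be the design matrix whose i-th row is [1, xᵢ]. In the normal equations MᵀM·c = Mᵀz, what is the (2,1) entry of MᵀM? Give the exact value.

14

Row 2 ↔ basis x, column 1 ↔ basis 1, so (MᵀM)_{2,1} = Σᵢ x = (-3)·(1) + (-1)·(1) + (3)·(1) + (7)·(1) + (8)·(1) = 14.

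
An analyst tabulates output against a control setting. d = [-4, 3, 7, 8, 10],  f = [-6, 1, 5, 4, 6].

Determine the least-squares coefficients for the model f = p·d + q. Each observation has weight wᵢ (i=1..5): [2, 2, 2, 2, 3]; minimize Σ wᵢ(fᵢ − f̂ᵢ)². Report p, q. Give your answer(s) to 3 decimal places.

p = 0.855, q = -2.143

From the data, Σwᵢ·d·d = 576, Σwᵢ·d = 58, Σwᵢ·1 = 11.
And Σwᵢ·d·f = 368, Σwᵢ·f = 26.
So XᵀWX·[p, q]ᵀ = XᵀWf: [[576, 58]; [58, 11]]·[p, q]ᵀ = [368, 26]ᵀ.
det = 576·11 − 58² = 2972.
p = (368·11 − 58·26)/2972 = 635/743; q = (576·26 − 58·368)/2972 = -1592/743.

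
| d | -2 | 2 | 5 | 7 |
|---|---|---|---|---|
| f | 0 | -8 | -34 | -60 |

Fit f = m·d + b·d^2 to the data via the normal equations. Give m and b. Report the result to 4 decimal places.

Entries of MᵀM: Σd·d = 82, Σd·d^2 = 468, Σd^2·d^2 = 3058.
Moment sums: Σd·f = -606, Σd^2·f = -3822.
So MᵀM·[m, b]ᵀ = Mᵀf: [[82, 468]; [468, 3058]]·[m, b]ᵀ = [-606, -3822]ᵀ.
Determinant 82·3058 − 468² = 31732.
m = ((-606)·3058 − 468·(-3822))/31732 = -16113/7933; b = (82·(-3822) − 468·(-606))/31732 = -7449/7933.

m = -2.0311, b = -0.9390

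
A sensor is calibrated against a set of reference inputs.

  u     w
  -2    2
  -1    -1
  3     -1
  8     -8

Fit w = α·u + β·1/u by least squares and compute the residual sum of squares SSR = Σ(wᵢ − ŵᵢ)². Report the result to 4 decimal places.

SSR = 2.8338

Forming MᵀM = [[78, 4]; [4, 793/576]] and Mᵀw = [-70, -4/3]ᵀ gives MᵀM·[α, β]ᵀ = Mᵀw.
det = 78·(793/576) − 4² = 8773/96.
α = ((-70)·(793/576) − 4·(-4/3))/(8773/96) = -26219/26319; β = (78·(-4/3) − 4·(-70))/(8773/96) = 16896/8773.
Residuals: 824/849, -1850/26319, 11814/8773, -7136/26319; SSR = 74584/26319.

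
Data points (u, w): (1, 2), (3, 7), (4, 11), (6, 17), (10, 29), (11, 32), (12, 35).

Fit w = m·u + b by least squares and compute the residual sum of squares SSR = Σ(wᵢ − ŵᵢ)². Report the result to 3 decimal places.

Entries of AᵀA: Σu·u = 427, Σu = 47, Σ1 = 7.
Moment sums: Σu·w = 1231, Σw = 133.
Normal equations: [[427, 47]; [47, 7]]·[m, b]ᵀ = [1231, 133]ᵀ.
Δ = 427·7 − 47² = 780.
m = (1231·7 − 47·133)/780 = 91/30; b = (427·133 − 47·1231)/780 = -41/30.
Residuals: 1/3, -11/15, 7/30, 1/6, 1/30, 0, -1/30; SSR = 11/15.

SSR = 0.733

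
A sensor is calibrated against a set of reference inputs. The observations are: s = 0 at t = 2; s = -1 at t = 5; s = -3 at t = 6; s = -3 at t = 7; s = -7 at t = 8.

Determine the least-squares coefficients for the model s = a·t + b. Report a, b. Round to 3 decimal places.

Setting ∂/∂a … = 0 gives: 178·a + 28·b = -100;  28·a + 5·b = -14.
Δ = 178·5 − 28² = 106.
a = ((-100)·5 − 28·(-14))/106 = -54/53; b = (178·(-14) − 28·(-100))/106 = 154/53.

a = -1.019, b = 2.906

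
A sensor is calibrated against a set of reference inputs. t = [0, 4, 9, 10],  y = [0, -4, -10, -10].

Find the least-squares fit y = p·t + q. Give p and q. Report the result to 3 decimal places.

Compute the Gram sums: Σt·t = 197, Σt = 23, Σ1 = 4.
Moment sums: Σt·y = -206, Σy = -24.
MᵀM·[p, q]ᵀ = Mᵀy becomes [[197, 23]; [23, 4]]·[p, q]ᵀ = [-206, -24]ᵀ.
det = 197·4 − 23² = 259.
p = ((-206)·4 − 23·(-24))/259 = -272/259; q = (197·(-24) − 23·(-206))/259 = 10/259.

p = -1.050, q = 0.039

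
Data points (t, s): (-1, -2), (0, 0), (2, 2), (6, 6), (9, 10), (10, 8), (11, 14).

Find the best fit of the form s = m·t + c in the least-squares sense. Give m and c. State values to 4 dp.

m = 1.1202, c = -0.4922

With design matrix M, MᵀM = [[343, 37]; [37, 7]] and Mᵀs = [366, 38]ᵀ.
Eliminating c: 7·(row 1) − 37·(row 2) gives 1032·m = 7·366 − 37·38 = 1156, so m = 289/258.
Then c = (38 − 37·(289/258))/7 = -127/258.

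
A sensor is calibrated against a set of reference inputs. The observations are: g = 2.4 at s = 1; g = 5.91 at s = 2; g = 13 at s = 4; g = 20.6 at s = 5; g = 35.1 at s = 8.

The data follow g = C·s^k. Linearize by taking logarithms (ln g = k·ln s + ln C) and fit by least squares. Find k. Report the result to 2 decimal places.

k = 1.29

Let Y = ln g. Fitting Y = k·ln s + ln C by least squares:
Σln s = 5.7683, Σ(ln s)² = 9.3166, Σln g = 11.8006, Σln s·ln g = 17.0553.
Equations: 9.3166·k + 5.7683·ln C = 17.0553;  5.7683·k + 5·ln C = 11.8006.
Solving (det = 13.3096): k = 1.29285, ln C = 0.86860.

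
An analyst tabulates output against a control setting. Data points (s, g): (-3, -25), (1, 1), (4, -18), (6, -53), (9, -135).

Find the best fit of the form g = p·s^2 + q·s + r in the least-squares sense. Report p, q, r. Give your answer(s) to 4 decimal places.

Normal-equation sums: Σs^2·s^2 = 8195, Σs^2·s = 983, Σs^2 = 143, Σs·s = 143, Σs = 17, Σ1 = 5.
Right-hand side: Σs^2·g = -13355, Σs·g = -1529, Σg = -230.
Normal equations: [[8195, 983, 143]; [983, 143, 17]; [143, 17, 5]]·[p, q, r]ᵀ = [-13355, -1529, -230]ᵀ.
Inverting the 3×3 Gram matrix, [p, q, r]ᵀ = [-57303/28598, 83397/28598, 19904/14299]ᵀ.

p = -2.0037, q = 2.9162, r = 1.3920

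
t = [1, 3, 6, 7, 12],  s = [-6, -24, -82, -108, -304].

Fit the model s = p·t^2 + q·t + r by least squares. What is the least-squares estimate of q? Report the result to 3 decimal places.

Sums needed: Σt^2·t^2 = 24515, Σt^2·t = 2315, Σt^2 = 239, Σt·t = 239, Σt = 29, Σ1 = 5.
And Σt^2·s = -52242, Σt·s = -4974, Σs = -524.
MᵀM·[p, q, r]ᵀ = Mᵀs becomes [[24515, 2315, 239]; [2315, 239, 29]; [239, 29, 5]]·[p, q, r]ᵀ = [-52242, -4974, -524]ᵀ.
Solving the 3×3 system (Gaussian elimination) gives p = -53479/26733, q = -28979/26733, r = -25748/8911.

q = -1.084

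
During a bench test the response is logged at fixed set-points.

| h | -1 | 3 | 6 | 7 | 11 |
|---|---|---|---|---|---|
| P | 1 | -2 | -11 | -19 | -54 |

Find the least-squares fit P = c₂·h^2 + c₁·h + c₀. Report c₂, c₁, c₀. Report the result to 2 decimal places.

Normal-equation sums: Σh^2·h^2 = 18420, Σh^2·h = 1916, Σh^2 = 216, Σh·h = 216, Σh = 26, Σ1 = 5.
Moment sums: Σh^2·P = -7878, Σh·P = -800, ΣP = -85.
So XᵀX·[c₂, c₁, c₀]ᵀ = XᵀP: [[18420, 1916, 216]; [1916, 216, 26]; [216, 26, 5]]·[c₂, c₁, c₀]ᵀ = [-7878, -800, -85]ᵀ.
Inverting the 3×3 Gram matrix, [c₂, c₁, c₀]ᵀ = [-17507/33076, 25227/33076, 31415/16538]ᵀ.

c₂ = -0.53, c₁ = 0.76, c₀ = 1.90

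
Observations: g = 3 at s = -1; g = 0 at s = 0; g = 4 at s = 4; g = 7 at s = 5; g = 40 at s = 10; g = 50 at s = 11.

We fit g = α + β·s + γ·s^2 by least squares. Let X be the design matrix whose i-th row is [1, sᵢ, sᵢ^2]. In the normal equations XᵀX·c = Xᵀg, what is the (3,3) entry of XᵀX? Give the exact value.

25523

Row 3 ↔ basis s^2, column 3 ↔ basis s^2, so (XᵀX)_{3,3} = Σᵢ (s^2)·(s^2) = (1)·(1) + (0)·(0) + (16)·(16) + (25)·(25) + (100)·(100) + (121)·(121) = 25523.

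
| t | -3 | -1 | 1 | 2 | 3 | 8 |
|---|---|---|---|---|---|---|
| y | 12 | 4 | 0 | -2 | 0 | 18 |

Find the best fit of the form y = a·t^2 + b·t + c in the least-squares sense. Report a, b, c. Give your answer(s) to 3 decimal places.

a = 0.526, b = -2.098, c = 1.117

MᵀM·[a, b, c]ᵀ = Mᵀy reads: 4276·a + 520·b + 88·c = 1256;  520·a + 88·b + 10·c = 100;  88·a + 10·b + 6·c = 32.
Inverting the 3×3 Gram matrix, [a, b, c]ᵀ = [14510/27591, -57890/27591, 10274/9197]ᵀ.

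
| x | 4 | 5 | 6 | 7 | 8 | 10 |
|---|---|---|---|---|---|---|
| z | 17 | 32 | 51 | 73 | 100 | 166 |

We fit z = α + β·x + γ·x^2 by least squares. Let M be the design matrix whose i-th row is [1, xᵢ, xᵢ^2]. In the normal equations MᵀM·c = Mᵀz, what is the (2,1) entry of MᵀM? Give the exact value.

Row 2 ↔ basis x, column 1 ↔ basis 1, so (MᵀM)_{2,1} = Σᵢ x = (4)·(1) + (5)·(1) + (6)·(1) + (7)·(1) + (8)·(1) + (10)·(1) = 40.

40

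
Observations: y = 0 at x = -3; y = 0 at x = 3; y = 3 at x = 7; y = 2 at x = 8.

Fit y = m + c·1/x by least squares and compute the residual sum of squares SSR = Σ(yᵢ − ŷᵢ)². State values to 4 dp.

SSR = 6.2583

MᵀM·[m, c]ᵀ = Mᵀy reads: 4·m + (15/56)·c = 5;  (15/56)·m + (7289/28224)·c = 19/28.
Determinant 4·(7289/28224) − (15/56)² = 27131/28224.
m = (5·(7289/28224) − (15/56)·(19/28))/(27131/28224) = 31315/27131; c = (4·(19/28) − (15/56)·5)/(27131/28224) = 38808/27131.
Residuals: -18379/27131, -44251/27131, 44534/27131, 1392/2087; SSR = 169794/27131.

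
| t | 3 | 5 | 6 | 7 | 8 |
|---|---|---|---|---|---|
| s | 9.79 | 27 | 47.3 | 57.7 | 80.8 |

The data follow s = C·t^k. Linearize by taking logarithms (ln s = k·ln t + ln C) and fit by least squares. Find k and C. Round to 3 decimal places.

k = 2.158, C = 0.902

Taking logs, ln s = k·ln t + ln C, so regress ln s on ln t.
AᵀA = [[15.1183, 8.5252]; [8.5252, 5]], rhs = [31.7447, 17.8809]ᵀ  (here Σln t = 8.5252, Σ(ln t)² = 15.1183, Σln s = 17.8809, Σln t·ln s = 31.7447).
Slope k = (n·Σln t·ln s − Σln t·Σln s)/(n·Σ(ln t)² − (Σln t)²) = (5·31.7447 − 8.5252·17.8809)/2.9130 = 2.15780; ln C = (Σln s − k·Σln t)/n = -0.10293, so C = exp(-0.10293) = 0.90219.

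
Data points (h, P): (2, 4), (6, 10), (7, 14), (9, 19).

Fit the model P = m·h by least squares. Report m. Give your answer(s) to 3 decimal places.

Forming MᵀM = [[170]] and MᵀP = [337]ᵀ gives MᵀM·[m]ᵀ = MᵀP.
Hence m = 337 / 170 ≈ 1.98235.

m = 1.982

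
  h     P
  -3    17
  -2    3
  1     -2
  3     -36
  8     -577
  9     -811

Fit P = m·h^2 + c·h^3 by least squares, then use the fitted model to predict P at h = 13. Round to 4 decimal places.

Entries of AᵀA: Σh^2·h^2 = 10836, Σh^2·h^3 = 91786, Σh^3·h^3 = 795108.
Moment sums: Σh^2·P = -102780, Σh^3·P = -888100.
Eliminating c: 795108·(row 1) − 91786·(row 2) gives 191120492·m = 795108·(-102780) − 91786·(-888100) = -206053640, so m = -51513410/47780123.
Then c = ((-888100) − 91786·(-51513410/47780123))/795108 = -47421630/47780123.
At h = 13: P̂ = (-51513410/47780123)·(169) + (-47421630/47780123)·(2197) = -112891087400/47780123.

P̂ = -2362.7207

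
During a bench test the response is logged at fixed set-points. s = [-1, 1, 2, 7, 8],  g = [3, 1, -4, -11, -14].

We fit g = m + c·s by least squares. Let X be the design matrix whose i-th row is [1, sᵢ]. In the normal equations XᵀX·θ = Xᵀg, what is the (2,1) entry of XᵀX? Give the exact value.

Row 2 ↔ basis s, column 1 ↔ basis 1, so (XᵀX)_{2,1} = Σᵢ s = (-1)·(1) + (1)·(1) + (2)·(1) + (7)·(1) + (8)·(1) = 17.

17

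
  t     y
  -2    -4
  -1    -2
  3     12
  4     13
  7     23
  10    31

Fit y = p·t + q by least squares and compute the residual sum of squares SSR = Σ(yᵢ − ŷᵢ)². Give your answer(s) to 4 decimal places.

From the data, Σt·t = 179, Σt = 21, Σ1 = 6.
And Σt·y = 569, Σy = 73.
So MᵀM·[p, q]ᵀ = Mᵀy: [[179, 21]; [21, 6]]·[p, q]ᵀ = [569, 73]ᵀ.
Eliminating q: 6·(row 1) − 21·(row 2) gives 633·p = 6·569 − 21·73 = 1881, so p = 627/211.
Then q = (73 − 21·(627/211))/6 = 1118/633.
Residuals: 112/633, -503/633, 835/633, -413/633, 274/633, -305/633; SSR = 2056/633.

SSR = 3.2480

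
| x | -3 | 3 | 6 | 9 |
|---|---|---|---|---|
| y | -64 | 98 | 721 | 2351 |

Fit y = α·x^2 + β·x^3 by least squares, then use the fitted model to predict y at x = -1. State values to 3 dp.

ŷ = -1.049

MᵀM·[α, β]ᵀ = Mᵀy reads: 8019·α + 66825·β = 216693;  66825·α + 579555·β = 1873989.
(Σx^2·x^2 = 8019, Σx^2·x^3 = 66825, Σx^3·x^3 = 579555, Σx^2·y = 216693, Σx^3·y = 1873989.)
Determinant 8019·579555 − 66825² = 181870920.
α = (216693·579555 − 66825·1873989)/181870920 = 5429/2772; β = (8019·1873989 − 66825·216693)/181870920 = 11369/3780.
At x = -1: ŷ = (5429/2772)·(1) + (11369/3780)·(-1) = -1558/1485.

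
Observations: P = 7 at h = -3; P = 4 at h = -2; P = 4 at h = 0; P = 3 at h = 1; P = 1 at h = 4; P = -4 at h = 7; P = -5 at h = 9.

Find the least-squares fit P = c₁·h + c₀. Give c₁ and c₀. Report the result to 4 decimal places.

Sums needed: Σh·h = 160, Σh = 16, Σ1 = 7.
Moment sums: Σh·P = -95, ΣP = 10.
So XᵀX·[c₁, c₀]ᵀ = XᵀP: [[160, 16]; [16, 7]]·[c₁, c₀]ᵀ = [-95, 10]ᵀ.
Δ = 160·7 − 16² = 864.
c₁ = ((-95)·7 − 16·10)/864 = -275/288; c₀ = (160·10 − 16·(-95))/864 = 65/18.

c₁ = -0.9549, c₀ = 3.6111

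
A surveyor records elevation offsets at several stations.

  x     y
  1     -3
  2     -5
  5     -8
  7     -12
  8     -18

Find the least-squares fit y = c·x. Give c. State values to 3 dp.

c = -1.965

Normal-equation sums: Σx·x = 143.
For Aᵀy: Σx·y = -281.
AᵀA·[c]ᵀ = Aᵀy becomes [[143]]·[c]ᵀ = [-281]ᵀ.
Hence c = -281 / 143 ≈ -1.96503.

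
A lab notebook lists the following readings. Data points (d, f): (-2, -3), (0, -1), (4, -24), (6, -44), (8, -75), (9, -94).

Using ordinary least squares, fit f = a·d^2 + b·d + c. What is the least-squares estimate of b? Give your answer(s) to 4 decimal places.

The normal equations are: 12225·a + 1513·b + 201·c = -14394;  1513·a + 201·b + 25·c = -1800;  201·a + 25·b + 6·c = -241.
(Σd^2·d^2 = 12225, Σd^2·d = 1513, Σd^2 = 201, Σd·d = 201, Σd = 25, Σ1 = 6, Σd^2·f = -14394, Σd·f = -1800, Σf = -241.)
Inverting the 3×3 Gram matrix, [a, b, c]ᵀ = [-31907/32340, -14403/10780, -12517/8085]ᵀ.

b = -1.3361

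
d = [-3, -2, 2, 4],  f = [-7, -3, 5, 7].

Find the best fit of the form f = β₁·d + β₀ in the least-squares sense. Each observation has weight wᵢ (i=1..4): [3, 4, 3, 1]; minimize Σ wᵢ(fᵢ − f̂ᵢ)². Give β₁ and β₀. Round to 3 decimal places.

The normal system MᵀWM·[β₁, β₀]ᵀ = MᵀWf is [[71, -7]; [-7, 11]]·[β₁, β₀]ᵀ = [145, -11]ᵀ.
Determinant 71·11 − (-7)² = 732.
β₁ = (145·11 − (-7)·(-11))/732 = 253/122; β₀ = (71·(-11) − (-7)·145)/732 = 39/122.

β₁ = 2.074, β₀ = 0.320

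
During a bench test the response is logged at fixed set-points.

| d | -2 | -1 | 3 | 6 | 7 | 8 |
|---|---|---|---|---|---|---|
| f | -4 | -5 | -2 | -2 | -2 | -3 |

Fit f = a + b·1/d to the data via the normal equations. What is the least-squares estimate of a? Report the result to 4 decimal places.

a = -2.7129

From the data, Σ1 = 6, Σ1/d = -41/56, Σ1/d·1/d = 40217/28224.
Right-hand side: Σf = -18, Σ1/d·f = 299/56.
Normal equations: [[6, -41/56]; [-41/56, 40217/28224]]·[a, b]ᵀ = [-18, 299/56]ᵀ.
Determinant 6·(40217/28224) − (-41/56)² = 75391/9408.
a = ((-18)·(40217/28224) − (-41/56)·(299/56))/(75391/9408) = -204525/75391; b = (6·(299/56) − (-41/56)·(-18))/(75391/9408) = 177408/75391.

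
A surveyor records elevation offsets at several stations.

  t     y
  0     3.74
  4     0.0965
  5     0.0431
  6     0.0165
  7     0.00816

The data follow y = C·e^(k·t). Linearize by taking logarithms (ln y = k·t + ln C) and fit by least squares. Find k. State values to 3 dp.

k = -0.884

With ln yᵢ as the transformed response and tᵢ as the regressor:
Σt = 22.0000, Σ(t)² = 126.0000, Σln y = -13.0763, Σt·ln y = -83.3600.
Equations: 126.0000·k + 22.0000·ln C = -83.3600;  22.0000·k + 5·ln C = -13.0763.
Solving (det = 146.0000): k = -0.88440, ln C = 1.27609.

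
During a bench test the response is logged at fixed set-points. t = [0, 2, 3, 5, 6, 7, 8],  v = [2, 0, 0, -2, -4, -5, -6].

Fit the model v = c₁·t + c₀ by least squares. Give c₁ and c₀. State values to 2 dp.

Normal-equation sums: Σt·t = 187, Σt = 31, Σ1 = 7.
For Aᵀv: Σt·v = -117, Σv = -15.
Determinant 187·7 − 31² = 348.
c₁ = ((-117)·7 − 31·(-15))/348 = -59/58; c₀ = (187·(-15) − 31·(-117))/348 = 137/58.

c₁ = -1.02, c₀ = 2.36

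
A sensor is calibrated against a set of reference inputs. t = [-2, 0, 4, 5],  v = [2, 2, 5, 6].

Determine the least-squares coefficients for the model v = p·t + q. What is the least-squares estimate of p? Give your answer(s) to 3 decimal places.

p = 0.603

Forming AᵀA = [[45, 7]; [7, 4]] and Aᵀv = [46, 15]ᵀ gives AᵀA·[p, q]ᵀ = Aᵀv.
det = 45·4 − 7² = 131.
p = (46·4 − 7·15)/131 = 79/131; q = (45·15 − 7·46)/131 = 353/131.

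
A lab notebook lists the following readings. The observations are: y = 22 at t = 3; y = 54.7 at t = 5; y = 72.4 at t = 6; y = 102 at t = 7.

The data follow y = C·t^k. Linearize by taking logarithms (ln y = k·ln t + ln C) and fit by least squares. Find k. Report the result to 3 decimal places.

Let Y = ln y. Fitting Y = k·ln t + ln C by least squares:
Σln t = 6.4457, Σ(ln t)² = 10.7942, Σln y = 16.0001, Σln t·ln y = 26.5091.
Equations: 10.7942·k + 6.4457·ln C = 26.5091;  6.4457·k + 4·ln C = 16.0001.
Solving (det = 1.6295): k = 1.78225, ln C = 1.12805.

k = 1.782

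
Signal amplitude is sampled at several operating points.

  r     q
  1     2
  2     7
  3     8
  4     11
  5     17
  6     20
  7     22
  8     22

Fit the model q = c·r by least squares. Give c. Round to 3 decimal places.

With design matrix M, MᵀM = [[204]] and Mᵀq = [619]ᵀ.
Hence c = 619 / 204 ≈ 3.03431.

c = 3.034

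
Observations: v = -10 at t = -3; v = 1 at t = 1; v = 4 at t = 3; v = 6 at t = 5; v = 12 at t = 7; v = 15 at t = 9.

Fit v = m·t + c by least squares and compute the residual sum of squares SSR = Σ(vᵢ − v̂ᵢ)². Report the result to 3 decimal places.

Normal-equation sums: Σt·t = 174, Σt = 22, Σ1 = 6.
Right-hand side: Σt·v = 292, Σv = 28.
Eliminating c: 6·(row 1) − 22·(row 2) gives 560·m = 6·292 − 22·28 = 1136, so m = 71/35.
Then c = (28 − 22·(71/35))/6 = -97/35.
Residuals: -8/7, 61/35, 24/35, -48/35, 4/7, -17/35; SSR = 254/35.

SSR = 7.257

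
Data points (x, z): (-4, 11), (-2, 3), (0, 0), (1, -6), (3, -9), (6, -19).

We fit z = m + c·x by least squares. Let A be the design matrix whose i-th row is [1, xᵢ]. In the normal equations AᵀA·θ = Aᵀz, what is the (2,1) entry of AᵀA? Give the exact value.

4

Row 2 ↔ basis x, column 1 ↔ basis 1, so (AᵀA)_{2,1} = Σᵢ x = (-4)·(1) + (-2)·(1) + (0)·(1) + (1)·(1) + (3)·(1) + (6)·(1) = 4.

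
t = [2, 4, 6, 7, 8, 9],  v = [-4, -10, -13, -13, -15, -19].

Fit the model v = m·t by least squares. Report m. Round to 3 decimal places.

The normal equations are: 250·m = -508.
Hence m = -508 / 250 ≈ -2.032.

m = -2.032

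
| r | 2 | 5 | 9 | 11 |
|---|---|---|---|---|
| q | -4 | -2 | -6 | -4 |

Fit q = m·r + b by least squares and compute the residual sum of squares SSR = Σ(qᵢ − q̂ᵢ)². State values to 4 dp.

SSR = 6.6872

With design matrix M, MᵀM = [[231, 27]; [27, 4]] and Mᵀq = [-116, -16]ᵀ.
Δ = 231·4 − 27² = 195.
m = ((-116)·4 − 27·(-16))/195 = -32/195; b = (231·(-16) − 27·(-116))/195 = -188/65.
Residuals: -152/195, 334/195, -106/65, 136/195; SSR = 1304/195.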